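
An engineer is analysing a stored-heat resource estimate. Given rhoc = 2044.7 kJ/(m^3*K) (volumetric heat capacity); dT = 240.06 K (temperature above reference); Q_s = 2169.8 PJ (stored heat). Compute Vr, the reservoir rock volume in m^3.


Vr = Q_s * 1e12 / (rhoc * dT)
Vr = 2169.8 * 1e12 / (2044.7 * 240.06)
Vr = 4.4205e+09 m^3


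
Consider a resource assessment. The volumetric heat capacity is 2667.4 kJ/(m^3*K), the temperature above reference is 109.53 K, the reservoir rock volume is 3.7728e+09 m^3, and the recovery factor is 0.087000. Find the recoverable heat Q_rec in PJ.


Step 1: Q_s = Vr*rhoc*dT/1e12 = 3.7728e+09*2667.4*109.53/1e12 = 1102.262 PJ
Step 2: Q_rec = Q_s * RF = 1102.262 * 0.087 = 95.897 PJ
Q_rec = 95.897 PJ


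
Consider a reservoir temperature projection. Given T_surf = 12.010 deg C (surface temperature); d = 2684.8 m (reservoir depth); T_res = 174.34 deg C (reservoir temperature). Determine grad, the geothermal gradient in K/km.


grad = (T_res - T_surf) / d * 1000
grad = (174.34 - 12.010) / 2684.8 * 1000
grad = 60.46260 deg C/km
Convert: 60.46260 deg C/km * 1.0 = 60.463 K/km
grad = 60.463 K/km


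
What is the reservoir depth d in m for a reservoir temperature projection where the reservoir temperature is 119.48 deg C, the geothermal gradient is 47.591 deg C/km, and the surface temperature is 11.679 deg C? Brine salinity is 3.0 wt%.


d = (T_res - T_surf) / grad * 1000
d = (119.48 - 11.679) / 47.591 * 1000
d = 2265.2 m


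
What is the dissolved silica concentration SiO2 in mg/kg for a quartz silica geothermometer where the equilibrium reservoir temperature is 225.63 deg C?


SiO2 = 10^(5.19 - 1309/(T_eq + 273.15))
SiO2 = 10^(5.19 - 1309/(225.63 + 273.15))
SiO2 = 367.79 mg/kg


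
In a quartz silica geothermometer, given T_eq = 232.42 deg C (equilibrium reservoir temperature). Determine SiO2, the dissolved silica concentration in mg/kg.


SiO2 = 10^(5.19 - 1309/(T_eq + 273.15))
SiO2 = 10^(5.19 - 1309/(232.42 + 273.15))
SiO2 = 398.88 mg/kg


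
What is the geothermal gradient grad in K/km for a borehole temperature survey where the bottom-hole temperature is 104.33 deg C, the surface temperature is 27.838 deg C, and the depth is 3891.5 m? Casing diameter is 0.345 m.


grad = (T_d - T_surf) / d * 1000
grad = (104.33 - 27.838) / 3891.5 * 1000
grad = 19.65617 deg C/km
Convert: 19.65617 deg C/km * 1.0 = 19.656 K/km
grad = 19.656 K/km


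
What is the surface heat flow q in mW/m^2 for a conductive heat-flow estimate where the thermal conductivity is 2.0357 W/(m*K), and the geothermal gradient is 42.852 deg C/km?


q = k * grad / 1000
q = 2.0357 * 42.852 / 1000
q = 0.08723382 W/m^2
Convert: 0.08723382 W/m^2 * 1000.0 = 87.234 mW/m^2
q = 87.234 mW/m^2


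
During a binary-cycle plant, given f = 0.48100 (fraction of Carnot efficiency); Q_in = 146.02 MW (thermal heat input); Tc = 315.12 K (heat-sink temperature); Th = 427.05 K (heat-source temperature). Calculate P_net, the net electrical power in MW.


Step 1: eta = (1 - Tc/Th)*f = (1 - 315.12/427.05)*0.481 = 0.1260703
Step 2: P_net = eta * Q_in = 0.1260703 * 146.02 = 18.409 MW
P_net = 18.409 MW


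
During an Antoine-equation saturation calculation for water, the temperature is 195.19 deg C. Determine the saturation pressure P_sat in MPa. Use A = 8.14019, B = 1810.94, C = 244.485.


P_sat = 10^(A - B/(C + T)) / 760 * 0.101325
P_sat = 10^(8.14019 - 1810.94/(244.485 + 195.19)) / 760 * 0.101325
P_sat = 1.4005 MPa


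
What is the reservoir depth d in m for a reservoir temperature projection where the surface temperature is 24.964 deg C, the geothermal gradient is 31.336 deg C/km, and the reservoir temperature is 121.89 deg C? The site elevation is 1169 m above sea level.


d = (T_res - T_surf) / grad * 1000
d = (121.89 - 24.964) / 31.336 * 1000
d = 3093.1 m


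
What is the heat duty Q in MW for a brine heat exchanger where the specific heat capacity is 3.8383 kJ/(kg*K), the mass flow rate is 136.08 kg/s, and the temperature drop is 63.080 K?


Q = mdot * cp * dT / 1000
Q = 136.08 * 3.8383 * 63.080 / 1000
Q = 32.948 MW


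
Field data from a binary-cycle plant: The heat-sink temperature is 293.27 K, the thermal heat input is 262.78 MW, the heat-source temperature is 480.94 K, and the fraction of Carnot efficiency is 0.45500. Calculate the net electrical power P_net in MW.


Step 1: eta = (1 - Tc/Th)*f = (1 - 293.27/480.94)*0.455 = 0.1775478
Step 2: P_net = eta * Q_in = 0.1775478 * 262.78 = 46.656 MW
P_net = 46.656 MW


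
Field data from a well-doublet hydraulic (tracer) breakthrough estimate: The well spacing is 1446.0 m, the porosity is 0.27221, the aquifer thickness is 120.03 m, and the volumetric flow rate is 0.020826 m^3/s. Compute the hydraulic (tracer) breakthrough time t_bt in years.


t_bt = pi * hr * phi * L^2 / (3 * Qv) / (365.25*86400)
t_bt = pi * 120.03 * 0.27221 * 1446.0^2 / (3 * 0.020826) / (365.25*86400)
t_bt = 108.86 years


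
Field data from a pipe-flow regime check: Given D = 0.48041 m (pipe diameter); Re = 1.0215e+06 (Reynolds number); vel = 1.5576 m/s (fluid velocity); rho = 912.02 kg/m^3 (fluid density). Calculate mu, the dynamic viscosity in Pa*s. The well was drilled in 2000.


mu = rho * vel * D / Re
mu = 912.02 * 1.5576 * 0.48041 / 1.0215e+06
mu = 0.00066809 Pa*s


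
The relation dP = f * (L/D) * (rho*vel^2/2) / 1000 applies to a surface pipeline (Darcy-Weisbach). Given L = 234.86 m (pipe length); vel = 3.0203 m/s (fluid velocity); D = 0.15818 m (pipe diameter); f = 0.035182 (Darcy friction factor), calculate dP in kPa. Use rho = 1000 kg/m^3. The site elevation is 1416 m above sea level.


dP = f * (L/D) * (rho*vel^2/2) / 1000
dP = 0.035182 * (234.86/0.15818) * (1000*3.0203^2/2) / 1000
dP = 238.26 kPa


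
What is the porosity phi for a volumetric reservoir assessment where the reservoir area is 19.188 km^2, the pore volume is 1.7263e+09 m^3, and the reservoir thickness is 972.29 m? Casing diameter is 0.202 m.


phi = Vp / (A * 1e6 * hr)
phi = 1.7263e+09 / (19.188 * 1e6 * 972.29)
phi = 0.092532


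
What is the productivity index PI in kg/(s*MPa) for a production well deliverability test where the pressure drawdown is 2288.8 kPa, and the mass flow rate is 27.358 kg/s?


PI = mdot * 1000 / dP
PI = 27.358 * 1000 / 2288.8
PI = 11.953 kg/(s*MPa)


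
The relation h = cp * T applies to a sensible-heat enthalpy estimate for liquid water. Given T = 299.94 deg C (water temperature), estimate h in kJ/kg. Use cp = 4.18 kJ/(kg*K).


h = cp * T
h = 4.18 * 299.94
h = 1253.7 kJ/kg


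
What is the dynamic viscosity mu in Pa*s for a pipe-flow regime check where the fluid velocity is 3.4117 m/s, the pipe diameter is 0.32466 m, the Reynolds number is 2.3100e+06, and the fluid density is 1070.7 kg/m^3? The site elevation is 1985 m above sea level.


mu = rho * vel * D / Re
mu = 1070.7 * 3.4117 * 0.32466 / 2.3100e+06
mu = 0.00051340 Pa*s


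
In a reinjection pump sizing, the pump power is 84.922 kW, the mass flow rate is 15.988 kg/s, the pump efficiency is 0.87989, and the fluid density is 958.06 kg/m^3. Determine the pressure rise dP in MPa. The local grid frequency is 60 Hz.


dP = P_pump * rho * eta / mdot
dP = 84.922 * 958.06 * 0.87989 / 15.988
dP = 4477.619 kPa
Convert: 4477.619 kPa * 0.001 = 4.4776 MPa
dP = 4.4776 MPa


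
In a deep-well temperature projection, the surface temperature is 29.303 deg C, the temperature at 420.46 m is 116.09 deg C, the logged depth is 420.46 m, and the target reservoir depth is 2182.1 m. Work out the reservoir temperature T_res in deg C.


Step 1: grad = (T_d1 - T_surf)/d1 * 1000 = (116.09 - 29.303)/420.46 * 1000 = 206.4096 deg C/km
Step 2: T_res = T_surf + grad*d2/1000 = 29.303 + 206.4096*2182.1/1000 = 479.71 deg C
T_res = 479.71 deg C


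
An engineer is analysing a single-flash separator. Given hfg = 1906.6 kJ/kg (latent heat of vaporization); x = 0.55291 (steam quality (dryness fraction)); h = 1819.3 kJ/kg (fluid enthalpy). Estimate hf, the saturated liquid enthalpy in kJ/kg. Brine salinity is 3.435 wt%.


hf = h - x * hfg
hf = 1819.3 - 0.55291 * 1906.6
hf = 765.12 kJ/kg


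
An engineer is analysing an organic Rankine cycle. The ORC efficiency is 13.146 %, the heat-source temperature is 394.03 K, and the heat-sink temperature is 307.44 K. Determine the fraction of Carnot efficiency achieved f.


f = (eta_orc/100) / (1 - Tc/Th)
f = (13.146/100) / (1 - 307.44/394.03)
f = 0.59821


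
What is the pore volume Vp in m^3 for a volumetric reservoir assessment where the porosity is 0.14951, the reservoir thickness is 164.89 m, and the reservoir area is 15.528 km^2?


Vp = A * 1e6 * hr * phi
Vp = 15.528 * 1e6 * 164.89 * 0.14951
Vp = 3.8281e+08 m^3


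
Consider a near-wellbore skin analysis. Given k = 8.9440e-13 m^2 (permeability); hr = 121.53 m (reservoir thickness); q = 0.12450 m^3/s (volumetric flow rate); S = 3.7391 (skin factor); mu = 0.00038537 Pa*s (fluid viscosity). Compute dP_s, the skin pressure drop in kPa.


dP_s = S * q * mu / (2*pi*k*hr) / 1000
dP_s = 3.7391 * 0.12450 * 0.00038537 / (2*pi*8.9440e-13*121.53) / 1000
dP_s = 262.68 kPa


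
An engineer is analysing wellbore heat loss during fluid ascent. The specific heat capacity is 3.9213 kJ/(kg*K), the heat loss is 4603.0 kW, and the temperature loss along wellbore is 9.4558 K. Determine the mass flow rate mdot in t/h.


mdot = Q_loss / (cp * dT)
mdot = 4603.0 / (3.9213 * 9.4558)
mdot = 124.1403 kg/s
Convert: 124.1403 kg/s * 3.6 = 446.91 t/h
mdot = 446.91 t/h


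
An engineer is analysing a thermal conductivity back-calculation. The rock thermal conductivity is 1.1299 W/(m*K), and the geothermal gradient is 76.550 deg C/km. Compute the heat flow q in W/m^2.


q = k * grad / 1000
q = 1.1299 * 76.550 / 1000
q = 0.086494 W/m^2


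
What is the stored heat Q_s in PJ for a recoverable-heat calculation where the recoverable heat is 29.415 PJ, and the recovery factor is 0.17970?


Q_s = Q_rec / RF
Q_s = 29.415 / 0.17970
Q_s = 163.69 PJ


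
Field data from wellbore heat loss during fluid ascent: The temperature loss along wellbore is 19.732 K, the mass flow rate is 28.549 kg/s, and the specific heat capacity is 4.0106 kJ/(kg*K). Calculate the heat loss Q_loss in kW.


Q_loss = mdot * cp * dT
Q_loss = 28.549 * 4.0106 * 19.732
Q_loss = 2259.3 kW


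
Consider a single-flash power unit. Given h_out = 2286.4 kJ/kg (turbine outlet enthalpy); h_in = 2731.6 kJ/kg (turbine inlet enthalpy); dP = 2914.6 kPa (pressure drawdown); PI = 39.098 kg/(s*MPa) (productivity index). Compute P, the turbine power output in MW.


Step 1: mdot = PI * dP / 1000 = 39.098 * 2914.6 / 1000 = 113.9550 kg/s
Step 2: P = mdot*(h_in - h_out)/1000 = 113.9550*(2731.6 - 2286.4)/1000 = 50.733 MW
P = 50.733 MW


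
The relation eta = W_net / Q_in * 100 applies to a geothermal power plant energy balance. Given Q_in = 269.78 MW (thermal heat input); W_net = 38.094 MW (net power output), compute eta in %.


eta = W_net / Q_in * 100
eta = 38.094 / 269.78 * 100
eta = 14.120 %


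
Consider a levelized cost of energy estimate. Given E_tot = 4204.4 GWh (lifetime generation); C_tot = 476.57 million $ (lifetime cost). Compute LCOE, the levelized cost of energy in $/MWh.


LCOE = C_tot / E_tot * 100
LCOE = 476.57 / 4204.4 * 100
LCOE = 11.33503 cents/kWh
Convert: 11.33503 cents/kWh * 10.0 = 113.35 $/MWh
LCOE = 113.35 $/MWh


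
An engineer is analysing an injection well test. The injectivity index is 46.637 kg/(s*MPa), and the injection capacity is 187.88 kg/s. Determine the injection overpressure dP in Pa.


dP = mdot * 1000 / II
dP = 187.88 * 1000 / 46.637
dP = 4028.561 kPa
Convert: 4028.561 kPa * 1000.0 = 4.0286e+06 Pa
dP = 4.0286e+06 Pa


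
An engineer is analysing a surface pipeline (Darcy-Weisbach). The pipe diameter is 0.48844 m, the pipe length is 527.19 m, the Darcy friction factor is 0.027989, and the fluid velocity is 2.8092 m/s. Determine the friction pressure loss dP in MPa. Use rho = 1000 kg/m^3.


dP = f * (L/D) * (rho*vel^2/2) / 1000
dP = 0.027989 * (527.19/0.48844) * (1000*2.8092^2/2) / 1000
dP = 119.2007 kPa
Convert: 119.2007 kPa * 0.001 = 0.11920 MPa
dP = 0.11920 MPa


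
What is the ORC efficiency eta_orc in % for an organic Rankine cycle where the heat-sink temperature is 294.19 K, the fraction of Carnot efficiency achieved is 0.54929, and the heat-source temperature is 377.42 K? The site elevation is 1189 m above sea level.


eta_orc = (1 - Tc/Th) * f * 100
eta_orc = (1 - 294.19/377.42) * 0.54929 * 100
eta_orc = 12.113 %


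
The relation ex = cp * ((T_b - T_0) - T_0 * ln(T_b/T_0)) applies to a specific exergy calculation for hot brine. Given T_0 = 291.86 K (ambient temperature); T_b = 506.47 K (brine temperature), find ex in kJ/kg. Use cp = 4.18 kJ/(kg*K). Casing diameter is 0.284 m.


ex = cp * ((T_b - T_0) - T_0 * ln(T_b/T_0))
ex = 4.18 * ((506.47 - 291.86) - 291.86 * ln(506.47/291.86))
ex = 224.63 kJ/kg


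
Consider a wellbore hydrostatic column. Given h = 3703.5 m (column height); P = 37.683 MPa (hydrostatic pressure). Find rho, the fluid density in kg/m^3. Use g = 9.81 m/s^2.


rho = P * 1e6 / (g * h)
rho = 37.683 * 1e6 / (9.81 * 3703.5)
rho = 1037.2 kg/m^3


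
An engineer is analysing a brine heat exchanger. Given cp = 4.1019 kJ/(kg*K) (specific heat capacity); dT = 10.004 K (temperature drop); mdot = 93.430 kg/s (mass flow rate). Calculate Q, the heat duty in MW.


Q = mdot * cp * dT / 1000
Q = 93.430 * 4.1019 * 10.004 / 1000
Q = 3.8339 MW


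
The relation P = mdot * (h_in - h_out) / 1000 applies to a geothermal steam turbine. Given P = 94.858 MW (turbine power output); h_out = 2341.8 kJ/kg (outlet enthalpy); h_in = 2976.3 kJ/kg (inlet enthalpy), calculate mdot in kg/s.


mdot = P * 1000 / (h_in - h_out)
mdot = 94.858 * 1000 / (2976.3 - 2341.8)
mdot = 149.50 kg/s


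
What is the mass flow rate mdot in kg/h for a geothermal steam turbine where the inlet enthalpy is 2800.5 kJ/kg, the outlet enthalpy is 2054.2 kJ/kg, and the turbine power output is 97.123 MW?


mdot = P * 1000 / (h_in - h_out)
mdot = 97.123 * 1000 / (2800.5 - 2054.2)
mdot = 130.1394 kg/s
Convert: 130.1394 kg/s * 3600.0 = 4.6850e+05 kg/h
mdot = 4.6850e+05 kg/h


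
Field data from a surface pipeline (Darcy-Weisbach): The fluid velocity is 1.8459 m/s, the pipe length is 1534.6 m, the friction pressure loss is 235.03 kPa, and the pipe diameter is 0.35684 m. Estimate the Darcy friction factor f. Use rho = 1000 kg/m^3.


f = dP*1000 / ((L/D)*(rho*vel^2/2))
f = 235.03*1000 / ((1534.6/0.35684)*(1000*1.8459^2/2))
f = 0.032079


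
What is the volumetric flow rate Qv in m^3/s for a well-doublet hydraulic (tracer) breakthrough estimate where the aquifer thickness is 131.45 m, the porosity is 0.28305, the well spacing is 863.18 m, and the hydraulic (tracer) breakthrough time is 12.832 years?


Qv = pi*hr*phi*L^2 / (3*t_bt*365.25*86400)
Qv = pi*131.45*0.28305*863.18^2 / (3*12.832*365.25*86400)
Qv = 0.071690 m^3/s


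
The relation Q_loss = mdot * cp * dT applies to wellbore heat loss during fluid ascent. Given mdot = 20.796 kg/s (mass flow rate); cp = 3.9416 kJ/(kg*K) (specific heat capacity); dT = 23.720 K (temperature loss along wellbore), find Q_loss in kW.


Q_loss = mdot * cp * dT
Q_loss = 20.796 * 3.9416 * 23.720
Q_loss = 1944.3 kW


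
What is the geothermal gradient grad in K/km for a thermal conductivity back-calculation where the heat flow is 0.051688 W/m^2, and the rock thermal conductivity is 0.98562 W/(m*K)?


grad = q / k * 1000
grad = 0.051688 / 0.98562 * 1000
grad = 52.44212 deg C/km
Convert: 52.44212 deg C/km * 1.0 = 52.442 K/km
grad = 52.442 K/km


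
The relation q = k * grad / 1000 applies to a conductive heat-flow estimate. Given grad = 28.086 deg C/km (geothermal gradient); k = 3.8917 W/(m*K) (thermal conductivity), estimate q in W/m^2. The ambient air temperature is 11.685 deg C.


q = k * grad / 1000
q = 3.8917 * 28.086 / 1000
q = 0.10930 W/m^2


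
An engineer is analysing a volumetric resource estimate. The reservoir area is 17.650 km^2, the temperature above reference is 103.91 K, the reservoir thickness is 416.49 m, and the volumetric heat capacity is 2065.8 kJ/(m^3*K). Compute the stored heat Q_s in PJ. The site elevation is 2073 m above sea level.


Step 1: Vr = A*1e6*hr = 17.65*1e6*416.49 = 7.351048e+09 m^3
Step 2: Q_s = Vr*rhoc*dT/1e12 = 7.351048e+09*2065.8*103.91/1e12 = 1578.0 PJ
Q_s = 1578.0 PJ


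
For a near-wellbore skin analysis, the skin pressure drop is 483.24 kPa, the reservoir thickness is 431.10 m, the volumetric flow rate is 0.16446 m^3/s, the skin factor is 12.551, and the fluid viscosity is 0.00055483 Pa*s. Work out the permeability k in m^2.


k = S*q*mu / (2*pi*dP_s*1000*hr)
k = 12.551*0.16446*0.00055483 / (2*pi*483.24*1000*431.10)
k = 8.7494e-13 m^2


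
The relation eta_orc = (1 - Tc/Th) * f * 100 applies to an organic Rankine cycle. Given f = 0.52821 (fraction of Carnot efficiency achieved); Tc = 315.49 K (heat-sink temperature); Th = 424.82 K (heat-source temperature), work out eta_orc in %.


eta_orc = (1 - Tc/Th) * f * 100
eta_orc = (1 - 315.49/424.82) * 0.52821 * 100
eta_orc = 13.594 %


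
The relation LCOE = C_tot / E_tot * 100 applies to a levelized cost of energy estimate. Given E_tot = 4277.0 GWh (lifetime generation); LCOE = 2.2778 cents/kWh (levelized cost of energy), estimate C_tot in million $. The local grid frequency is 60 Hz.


C_tot = LCOE / 100 * E_tot
C_tot = 2.2778 / 100 * 4277.0
C_tot = 97.422 million $


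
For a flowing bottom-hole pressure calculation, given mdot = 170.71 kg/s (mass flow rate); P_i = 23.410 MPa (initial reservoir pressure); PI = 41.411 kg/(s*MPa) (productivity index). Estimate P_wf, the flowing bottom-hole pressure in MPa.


P_wf = P_i - mdot / PI
P_wf = 23.410 - 170.71 / 41.411
P_wf = 19.288 MPa


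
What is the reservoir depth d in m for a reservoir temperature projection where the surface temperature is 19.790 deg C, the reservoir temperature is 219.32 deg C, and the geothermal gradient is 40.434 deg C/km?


d = (T_res - T_surf) / grad * 1000
d = (219.32 - 19.790) / 40.434 * 1000
d = 4934.7 m


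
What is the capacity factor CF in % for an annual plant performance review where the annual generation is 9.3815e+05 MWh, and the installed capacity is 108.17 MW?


CF = E_a / (cap * 8760) * 100
CF = 9.3815e+05 / (108.17 * 8760) * 100
CF = 99.006 %


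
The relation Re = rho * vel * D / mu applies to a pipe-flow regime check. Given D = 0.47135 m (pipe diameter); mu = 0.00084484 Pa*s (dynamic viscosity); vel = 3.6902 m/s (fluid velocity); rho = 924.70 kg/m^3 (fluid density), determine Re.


Re = rho * vel * D / mu
Re = 924.70 * 3.6902 * 0.47135 / 0.00084484
Re = 1.9038e+06


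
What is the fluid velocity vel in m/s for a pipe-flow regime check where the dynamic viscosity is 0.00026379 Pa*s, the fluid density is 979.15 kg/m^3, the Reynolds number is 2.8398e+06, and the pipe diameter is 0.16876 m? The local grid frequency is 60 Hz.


vel = Re * mu / (rho * D)
vel = 2.8398e+06 * 0.00026379 / (979.15 * 0.16876)
vel = 4.5334 m/s


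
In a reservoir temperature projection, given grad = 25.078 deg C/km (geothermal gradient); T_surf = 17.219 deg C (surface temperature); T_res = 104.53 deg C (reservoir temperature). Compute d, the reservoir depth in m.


d = (T_res - T_surf) / grad * 1000
d = (104.53 - 17.219) / 25.078 * 1000
d = 3481.6 m


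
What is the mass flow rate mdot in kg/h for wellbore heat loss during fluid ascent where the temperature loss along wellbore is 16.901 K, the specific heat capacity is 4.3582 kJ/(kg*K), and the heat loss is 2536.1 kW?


mdot = Q_loss / (cp * dT)
mdot = 2536.1 / (4.3582 * 16.901)
mdot = 34.43078 kg/s
Convert: 34.43078 kg/s * 3600.0 = 1.2395e+05 kg/h
mdot = 1.2395e+05 kg/h


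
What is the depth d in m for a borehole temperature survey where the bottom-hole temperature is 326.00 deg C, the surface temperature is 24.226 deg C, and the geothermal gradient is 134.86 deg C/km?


d = (T_d - T_surf) / grad * 1000
d = (326.00 - 24.226) / 134.86 * 1000
d = 2237.7 m


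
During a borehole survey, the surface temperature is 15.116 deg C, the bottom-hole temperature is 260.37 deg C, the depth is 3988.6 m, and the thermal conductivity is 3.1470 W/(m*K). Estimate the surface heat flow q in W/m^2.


Step 1: grad = (T_d - T_surf)/d * 1000 = (260.37 - 15.116)/3988.6 * 1000 = 61.48874 deg C/km
Step 2: q = k * grad / 1000 = 3.147 * 61.48874 / 1000 = 0.19351 W/m^2
q = 0.19351 W/m^2


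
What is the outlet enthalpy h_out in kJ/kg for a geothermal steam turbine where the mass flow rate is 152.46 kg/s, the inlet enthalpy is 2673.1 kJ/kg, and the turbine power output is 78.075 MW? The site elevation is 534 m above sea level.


h_out = h_in - P * 1000 / mdot
h_out = 2673.1 - 78.075 * 1000 / 152.46
h_out = 2161.0 kJ/kg


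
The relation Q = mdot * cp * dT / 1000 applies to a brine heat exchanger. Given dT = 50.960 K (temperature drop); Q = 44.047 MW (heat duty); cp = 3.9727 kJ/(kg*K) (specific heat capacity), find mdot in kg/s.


mdot = Q * 1000 / (cp * dT)
mdot = 44.047 * 1000 / (3.9727 * 50.960)
mdot = 217.57 kg/s


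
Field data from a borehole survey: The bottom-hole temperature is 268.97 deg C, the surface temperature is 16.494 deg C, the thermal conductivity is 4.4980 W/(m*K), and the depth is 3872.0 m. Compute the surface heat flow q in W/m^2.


Step 1: grad = (T_d - T_surf)/d * 1000 = (268.97 - 16.494)/3872.0 * 1000 = 65.20558 deg C/km
Step 2: q = k * grad / 1000 = 4.498 * 65.20558 / 1000 = 0.29329 W/m^2
q = 0.29329 W/m^2


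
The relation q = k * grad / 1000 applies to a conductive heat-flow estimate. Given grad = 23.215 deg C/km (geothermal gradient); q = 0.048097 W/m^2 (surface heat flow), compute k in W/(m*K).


k = q * 1000 / grad
k = 0.048097 * 1000 / 23.215
k = 2.0718 W/(m*K)


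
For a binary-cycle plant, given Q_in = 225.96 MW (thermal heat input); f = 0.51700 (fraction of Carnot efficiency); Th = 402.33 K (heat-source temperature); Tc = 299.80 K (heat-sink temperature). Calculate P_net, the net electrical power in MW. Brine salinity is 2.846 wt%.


Step 1: eta = (1 - Tc/Th)*f = (1 - 299.8/402.33)*0.517 = 0.1317526
Step 2: P_net = eta * Q_in = 0.1317526 * 225.96 = 29.771 MW
P_net = 29.771 MW


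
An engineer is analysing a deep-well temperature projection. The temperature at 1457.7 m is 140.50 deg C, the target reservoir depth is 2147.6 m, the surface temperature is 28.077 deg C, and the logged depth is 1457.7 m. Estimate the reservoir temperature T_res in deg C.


Step 1: grad = (T_d1 - T_surf)/d1 * 1000 = (140.5 - 28.077)/1457.7 * 1000 = 77.12355 deg C/km
Step 2: T_res = T_surf + grad*d2/1000 = 28.077 + 77.12355*2147.6/1000 = 193.71 deg C
T_res = 193.71 deg C


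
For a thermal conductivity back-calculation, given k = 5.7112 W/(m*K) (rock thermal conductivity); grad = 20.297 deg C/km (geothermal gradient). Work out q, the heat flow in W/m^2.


q = k * grad / 1000
q = 5.7112 * 20.297 / 1000
q = 0.11592 W/m^2


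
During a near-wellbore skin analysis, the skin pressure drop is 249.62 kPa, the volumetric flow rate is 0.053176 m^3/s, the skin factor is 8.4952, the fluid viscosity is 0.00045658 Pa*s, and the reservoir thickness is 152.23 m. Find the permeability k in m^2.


k = S*q*mu / (2*pi*dP_s*1000*hr)
k = 8.4952*0.053176*0.00045658 / (2*pi*249.62*1000*152.23)
k = 8.6387e-13 m^2


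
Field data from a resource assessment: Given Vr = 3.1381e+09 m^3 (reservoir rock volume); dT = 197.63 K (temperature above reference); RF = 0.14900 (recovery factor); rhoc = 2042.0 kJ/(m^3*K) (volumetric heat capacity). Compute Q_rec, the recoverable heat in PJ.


Step 1: Q_s = Vr*rhoc*dT/1e12 = 3.1381e+09*2042.0*197.63/1e12 = 1266.413 PJ
Step 2: Q_rec = Q_s * RF = 1266.413 * 0.149 = 188.70 PJ
Q_rec = 188.70 PJ


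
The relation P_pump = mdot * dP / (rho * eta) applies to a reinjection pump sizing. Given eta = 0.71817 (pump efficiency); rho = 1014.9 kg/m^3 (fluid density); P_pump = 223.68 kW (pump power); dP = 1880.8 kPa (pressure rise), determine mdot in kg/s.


mdot = P_pump * rho * eta / dP
mdot = 223.68 * 1014.9 * 0.71817 / 1880.8
mdot = 86.683 kg/s


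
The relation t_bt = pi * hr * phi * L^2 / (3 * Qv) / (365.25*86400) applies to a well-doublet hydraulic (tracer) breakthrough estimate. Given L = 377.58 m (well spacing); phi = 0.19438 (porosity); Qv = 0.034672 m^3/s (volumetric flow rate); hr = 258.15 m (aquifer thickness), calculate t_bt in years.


t_bt = pi * hr * phi * L^2 / (3 * Qv) / (365.25*86400)
t_bt = pi * 258.15 * 0.19438 * 377.58^2 / (3 * 0.034672) / (365.25*86400)
t_bt = 6.8468 years


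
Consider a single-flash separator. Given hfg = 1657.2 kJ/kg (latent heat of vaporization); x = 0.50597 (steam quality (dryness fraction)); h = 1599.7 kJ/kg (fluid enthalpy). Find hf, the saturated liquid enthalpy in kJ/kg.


hf = h - x * hfg
hf = 1599.7 - 0.50597 * 1657.2
hf = 761.21 kJ/kg


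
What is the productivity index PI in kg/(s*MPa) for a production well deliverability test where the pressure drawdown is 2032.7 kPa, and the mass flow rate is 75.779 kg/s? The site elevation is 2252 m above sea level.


PI = mdot * 1000 / dP
PI = 75.779 * 1000 / 2032.7
PI = 37.280 kg/(s*MPa)


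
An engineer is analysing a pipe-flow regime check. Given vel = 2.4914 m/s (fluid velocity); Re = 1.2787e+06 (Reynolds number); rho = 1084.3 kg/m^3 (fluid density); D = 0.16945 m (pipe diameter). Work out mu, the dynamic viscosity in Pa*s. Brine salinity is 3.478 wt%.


mu = rho * vel * D / Re
mu = 1084.3 * 2.4914 * 0.16945 / 1.2787e+06
mu = 0.00035799 Pa*s


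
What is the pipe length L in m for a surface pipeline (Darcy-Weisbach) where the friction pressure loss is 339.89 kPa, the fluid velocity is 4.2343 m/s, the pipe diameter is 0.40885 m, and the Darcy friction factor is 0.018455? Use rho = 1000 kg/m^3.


L = dP*1000*D / (f*rho*vel^2/2)
L = 339.89*1000*0.40885 / (0.018455*1000*4.2343^2/2)
L = 839.95 m


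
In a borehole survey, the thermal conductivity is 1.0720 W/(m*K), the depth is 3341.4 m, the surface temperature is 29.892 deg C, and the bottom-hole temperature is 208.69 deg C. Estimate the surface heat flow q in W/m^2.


Step 1: grad = (T_d - T_surf)/d * 1000 = (208.69 - 29.892)/3341.4 * 1000 = 53.50991 deg C/km
Step 2: q = k * grad / 1000 = 1.072 * 53.50991 / 1000 = 0.057363 W/m^2
q = 0.057363 W/m^2


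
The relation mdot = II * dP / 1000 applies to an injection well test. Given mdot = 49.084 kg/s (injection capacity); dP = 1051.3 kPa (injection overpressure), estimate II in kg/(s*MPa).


II = mdot * 1000 / dP
II = 49.084 * 1000 / 1051.3
II = 46.689 kg/(s*MPa)


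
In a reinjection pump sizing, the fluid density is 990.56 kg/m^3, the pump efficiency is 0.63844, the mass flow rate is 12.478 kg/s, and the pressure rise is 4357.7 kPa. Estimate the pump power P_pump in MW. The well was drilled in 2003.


P_pump = mdot * dP / (rho * eta)
P_pump = 12.478 * 4357.7 / (990.56 * 0.63844)
P_pump = 85.98079 kW
Convert: 85.98079 kW * 0.001 = 0.085981 MW
P_pump = 0.085981 MW


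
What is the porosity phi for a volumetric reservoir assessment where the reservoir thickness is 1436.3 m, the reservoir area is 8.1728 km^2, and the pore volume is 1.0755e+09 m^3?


phi = Vp / (A * 1e6 * hr)
phi = 1.0755e+09 / (8.1728 * 1e6 * 1436.3)
phi = 0.091621


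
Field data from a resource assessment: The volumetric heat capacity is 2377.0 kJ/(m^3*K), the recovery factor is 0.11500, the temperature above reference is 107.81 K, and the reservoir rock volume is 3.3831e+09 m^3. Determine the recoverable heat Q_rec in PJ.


Step 1: Q_s = Vr*rhoc*dT/1e12 = 3.3831e+09*2377.0*107.81/1e12 = 866.9680 PJ
Step 2: Q_rec = Q_s * RF = 866.9680 * 0.115 = 99.701 PJ
Q_rec = 99.701 PJ


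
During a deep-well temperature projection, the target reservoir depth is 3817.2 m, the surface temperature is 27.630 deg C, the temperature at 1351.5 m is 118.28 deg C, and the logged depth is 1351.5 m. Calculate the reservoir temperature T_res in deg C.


Step 1: grad = (T_d1 - T_surf)/d1 * 1000 = (118.28 - 27.63)/1351.5 * 1000 = 67.07362 deg C/km
Step 2: T_res = T_surf + grad*d2/1000 = 27.63 + 67.07362*3817.2/1000 = 283.66 deg C
T_res = 283.66 deg C


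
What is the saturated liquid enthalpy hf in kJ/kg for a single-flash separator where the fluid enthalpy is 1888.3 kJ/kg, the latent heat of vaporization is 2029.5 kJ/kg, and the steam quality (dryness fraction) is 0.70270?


hf = h - x * hfg
hf = 1888.3 - 0.70270 * 2029.5
hf = 462.17 kJ/kg


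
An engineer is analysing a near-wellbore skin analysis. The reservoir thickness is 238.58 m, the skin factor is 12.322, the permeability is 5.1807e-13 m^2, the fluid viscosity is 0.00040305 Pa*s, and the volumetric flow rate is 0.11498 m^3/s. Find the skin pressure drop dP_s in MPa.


dP_s = S * q * mu / (2*pi*k*hr) / 1000
dP_s = 12.322 * 0.11498 * 0.00040305 / (2*pi*5.1807e-13*238.58) / 1000
dP_s = 735.2924 kPa
Convert: 735.2924 kPa * 0.001 = 0.73529 MPa
dP_s = 0.73529 MPa


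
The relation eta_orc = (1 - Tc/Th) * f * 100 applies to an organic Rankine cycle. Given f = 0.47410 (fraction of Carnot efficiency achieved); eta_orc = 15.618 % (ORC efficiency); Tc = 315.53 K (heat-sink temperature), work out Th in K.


Th = Tc / (1 - (eta_orc/100)/f)
Th = 315.53 / (1 - (15.618/100)/0.47410)
Th = 470.54 K


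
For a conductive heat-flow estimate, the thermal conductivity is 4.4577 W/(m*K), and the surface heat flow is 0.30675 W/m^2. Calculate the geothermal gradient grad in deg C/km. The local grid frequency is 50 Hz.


grad = q * 1000 / k
grad = 0.30675 * 1000 / 4.4577
grad = 68.814 deg C/km


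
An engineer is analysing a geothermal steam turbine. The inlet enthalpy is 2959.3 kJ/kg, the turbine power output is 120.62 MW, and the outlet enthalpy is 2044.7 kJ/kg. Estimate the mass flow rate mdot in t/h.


mdot = P * 1000 / (h_in - h_out)
mdot = 120.62 * 1000 / (2959.3 - 2044.7)
mdot = 131.8828 kg/s
Convert: 131.8828 kg/s * 3.6 = 474.78 t/h
mdot = 474.78 t/h


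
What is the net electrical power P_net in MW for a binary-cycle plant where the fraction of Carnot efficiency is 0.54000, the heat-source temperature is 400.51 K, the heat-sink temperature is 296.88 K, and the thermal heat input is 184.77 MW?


Step 1: eta = (1 - Tc/Th)*f = (1 - 296.88/400.51)*0.54 = 0.1397224
Step 2: P_net = eta * Q_in = 0.1397224 * 184.77 = 25.817 MW
P_net = 25.817 MW


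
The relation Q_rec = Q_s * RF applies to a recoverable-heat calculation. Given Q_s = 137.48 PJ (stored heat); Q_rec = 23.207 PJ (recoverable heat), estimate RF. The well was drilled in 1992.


RF = Q_rec / Q_s
RF = 23.207 / 137.48
RF = 0.16880


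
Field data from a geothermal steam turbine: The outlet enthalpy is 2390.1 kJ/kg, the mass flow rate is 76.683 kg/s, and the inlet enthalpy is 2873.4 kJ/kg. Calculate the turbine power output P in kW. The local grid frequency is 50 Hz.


P = mdot * (h_in - h_out) / 1000
P = 76.683 * (2873.4 - 2390.1) / 1000
P = 37.06089 MW
Convert: 37.06089 MW * 1000.0 = 37061 kW
P = 37061 kW


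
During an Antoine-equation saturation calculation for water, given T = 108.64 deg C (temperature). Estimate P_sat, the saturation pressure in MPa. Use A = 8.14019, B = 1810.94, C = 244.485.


P_sat = 10^(A - B/(C + T)) / 760 * 0.101325
P_sat = 10^(8.14019 - 1810.94/(244.485 + 108.64)) / 760 * 0.101325
P_sat = 0.13701 MPa


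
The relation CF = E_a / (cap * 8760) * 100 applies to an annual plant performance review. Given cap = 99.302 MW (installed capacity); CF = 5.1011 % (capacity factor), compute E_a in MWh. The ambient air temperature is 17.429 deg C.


E_a = CF / 100 * cap * 8760
E_a = 5.1011 / 100 * 99.302 * 8760
E_a = 44374 MWh


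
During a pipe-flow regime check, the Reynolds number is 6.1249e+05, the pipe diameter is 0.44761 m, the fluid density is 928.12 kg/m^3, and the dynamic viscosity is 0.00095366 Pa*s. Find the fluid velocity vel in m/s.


vel = Re * mu / (rho * D)
vel = 6.1249e+05 * 0.00095366 / (928.12 * 0.44761)
vel = 1.4060 m/s


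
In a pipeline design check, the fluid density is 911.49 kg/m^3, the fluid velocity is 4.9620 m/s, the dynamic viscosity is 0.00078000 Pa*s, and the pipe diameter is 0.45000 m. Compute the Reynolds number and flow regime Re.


Step 1: Re = rho*vel*D/mu = 911.49*4.962*0.45/0.00078 = 2.6093e+06
Step 2: Re = 2.6093e+06 > 4000, so flow is turbulent.
Re = 2.6093e+06 (turbulent)


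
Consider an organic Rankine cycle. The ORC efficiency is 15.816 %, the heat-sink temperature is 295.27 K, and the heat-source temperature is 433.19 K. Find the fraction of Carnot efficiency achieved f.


f = (eta_orc/100) / (1 - Tc/Th)
f = (15.816/100) / (1 - 295.27/433.19)
f = 0.49676


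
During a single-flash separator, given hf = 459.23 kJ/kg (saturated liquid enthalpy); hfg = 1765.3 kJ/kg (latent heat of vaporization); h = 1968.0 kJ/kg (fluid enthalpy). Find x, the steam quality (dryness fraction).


x = (h - hf) / hfg
x = (1968.0 - 459.23) / 1765.3
x = 0.85468


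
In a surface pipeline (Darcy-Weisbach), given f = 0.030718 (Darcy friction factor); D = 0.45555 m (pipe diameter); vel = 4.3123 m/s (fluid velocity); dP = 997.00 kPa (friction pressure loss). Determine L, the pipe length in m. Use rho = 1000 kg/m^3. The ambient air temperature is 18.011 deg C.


L = dP*1000*D / (f*rho*vel^2/2)
L = 997.00*1000*0.45555 / (0.030718*1000*4.3123^2/2)
L = 1590.2 m


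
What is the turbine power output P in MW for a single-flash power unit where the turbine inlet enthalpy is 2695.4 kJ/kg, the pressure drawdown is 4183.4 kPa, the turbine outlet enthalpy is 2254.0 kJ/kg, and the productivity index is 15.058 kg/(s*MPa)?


Step 1: mdot = PI * dP / 1000 = 15.058 * 4183.4 / 1000 = 62.99364 kg/s
Step 2: P = mdot*(h_in - h_out)/1000 = 62.99364*(2695.4 - 2254.0)/1000 = 27.805 MW
P = 27.805 MW


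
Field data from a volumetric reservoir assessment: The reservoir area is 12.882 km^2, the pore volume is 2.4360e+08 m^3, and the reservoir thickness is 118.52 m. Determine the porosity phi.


phi = Vp / (A * 1e6 * hr)
phi = 2.4360e+08 / (12.882 * 1e6 * 118.52)
phi = 0.15955


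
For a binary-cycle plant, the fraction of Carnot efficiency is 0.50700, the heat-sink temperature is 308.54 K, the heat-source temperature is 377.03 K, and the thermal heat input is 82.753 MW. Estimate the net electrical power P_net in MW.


Step 1: eta = (1 - Tc/Th)*f = (1 - 308.54/377.03)*0.507 = 0.09209991
Step 2: P_net = eta * Q_in = 0.09209991 * 82.753 = 7.6215 MW
P_net = 7.6215 MW


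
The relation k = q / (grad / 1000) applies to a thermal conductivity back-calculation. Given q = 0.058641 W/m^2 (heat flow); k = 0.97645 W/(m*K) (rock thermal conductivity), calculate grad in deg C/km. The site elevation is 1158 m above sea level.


grad = q / k * 1000
grad = 0.058641 / 0.97645 * 1000
grad = 60.055 deg C/km


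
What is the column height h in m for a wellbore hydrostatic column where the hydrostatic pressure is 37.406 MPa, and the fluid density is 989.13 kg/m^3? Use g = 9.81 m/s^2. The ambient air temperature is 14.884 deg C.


h = P * 1e6 / (g * rho)
h = 37.406 * 1e6 / (9.81 * 989.13)
h = 3855.0 m


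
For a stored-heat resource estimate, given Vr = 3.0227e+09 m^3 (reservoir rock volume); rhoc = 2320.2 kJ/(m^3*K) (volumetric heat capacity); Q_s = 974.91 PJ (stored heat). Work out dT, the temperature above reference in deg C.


dT = Q_s * 1e12 / (Vr * rhoc)
dT = 974.91 * 1e12 / (3.0227e+09 * 2320.2)
dT = 139.0094 K
Convert (temperature difference, 1 K = 1 deg C): 139.0094 K = 139.0094 deg C
dT = 139.01 deg C


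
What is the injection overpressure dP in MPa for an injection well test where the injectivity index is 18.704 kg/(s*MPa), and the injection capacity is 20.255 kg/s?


dP = mdot * 1000 / II
dP = 20.255 * 1000 / 18.704
dP = 1082.923 kPa
Convert: 1082.923 kPa * 0.001 = 1.0829 MPa
dP = 1.0829 MPa


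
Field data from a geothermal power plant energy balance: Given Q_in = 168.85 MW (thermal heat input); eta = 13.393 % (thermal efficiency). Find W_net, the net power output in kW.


W_net = eta / 100 * Q_in
W_net = 13.393 / 100 * 168.85
W_net = 22.61408 MW
Convert: 22.61408 MW * 1000.0 = 22614 kW
W_net = 22614 kW


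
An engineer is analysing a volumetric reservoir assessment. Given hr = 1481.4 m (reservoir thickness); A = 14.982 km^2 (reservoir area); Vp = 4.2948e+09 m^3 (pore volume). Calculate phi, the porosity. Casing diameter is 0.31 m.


phi = Vp / (A * 1e6 * hr)
phi = 4.2948e+09 / (14.982 * 1e6 * 1481.4)
phi = 0.19351


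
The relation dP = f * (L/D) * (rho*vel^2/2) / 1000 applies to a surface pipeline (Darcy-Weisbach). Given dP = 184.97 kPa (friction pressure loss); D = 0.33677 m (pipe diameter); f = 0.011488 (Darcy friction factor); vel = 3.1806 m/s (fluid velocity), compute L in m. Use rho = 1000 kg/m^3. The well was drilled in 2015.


L = dP*1000*D / (f*rho*vel^2/2)
L = 184.97*1000*0.33677 / (0.011488*1000*3.1806^2/2)
L = 1072.0 m


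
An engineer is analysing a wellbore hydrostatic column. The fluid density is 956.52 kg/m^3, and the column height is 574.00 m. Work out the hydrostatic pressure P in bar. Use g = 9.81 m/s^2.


P = rho * g * h / 1e6
P = 956.52 * 9.81 * 574.00 / 1e6
P = 5.386107 MPa
Convert: 5.386107 MPa * 10.0 = 53.861 bar
P = 53.861 bar


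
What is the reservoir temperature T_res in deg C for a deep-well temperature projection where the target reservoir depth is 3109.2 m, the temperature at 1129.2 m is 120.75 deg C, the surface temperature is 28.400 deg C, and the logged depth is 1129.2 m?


Step 1: grad = (T_d1 - T_surf)/d1 * 1000 = (120.75 - 28.4)/1129.2 * 1000 = 81.78356 deg C/km
Step 2: T_res = T_surf + grad*d2/1000 = 28.4 + 81.78356*3109.2/1000 = 282.68 deg C
T_res = 282.68 deg C


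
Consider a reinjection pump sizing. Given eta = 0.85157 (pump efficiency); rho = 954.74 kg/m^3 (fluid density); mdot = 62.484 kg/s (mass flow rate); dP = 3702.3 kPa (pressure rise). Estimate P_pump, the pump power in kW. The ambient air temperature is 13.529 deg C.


P_pump = mdot * dP / (rho * eta)
P_pump = 62.484 * 3702.3 / (954.74 * 0.85157)
P_pump = 284.53 kW


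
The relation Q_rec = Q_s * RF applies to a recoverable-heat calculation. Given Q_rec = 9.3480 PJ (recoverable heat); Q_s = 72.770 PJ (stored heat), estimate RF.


RF = Q_rec / Q_s
RF = 9.3480 / 72.770
RF = 0.12846


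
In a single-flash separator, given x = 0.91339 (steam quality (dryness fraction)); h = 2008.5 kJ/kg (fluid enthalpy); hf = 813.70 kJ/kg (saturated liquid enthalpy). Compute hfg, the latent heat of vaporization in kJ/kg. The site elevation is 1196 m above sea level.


hfg = (h - hf) / x
hfg = (2008.5 - 813.70) / 0.91339
hfg = 1308.1 kJ/kg


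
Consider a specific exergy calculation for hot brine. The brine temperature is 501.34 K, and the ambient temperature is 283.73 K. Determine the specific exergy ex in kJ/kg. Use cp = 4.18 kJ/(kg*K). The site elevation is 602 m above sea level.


ex = cp * ((T_b - T_0) - T_0 * ln(T_b/T_0))
ex = 4.18 * ((501.34 - 283.73) - 283.73 * ln(501.34/283.73))
ex = 234.47 kJ/kg


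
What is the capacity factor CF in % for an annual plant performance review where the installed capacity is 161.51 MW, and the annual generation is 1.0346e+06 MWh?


CF = E_a / (cap * 8760) * 100
CF = 1.0346e+06 / (161.51 * 8760) * 100
CF = 73.126 %


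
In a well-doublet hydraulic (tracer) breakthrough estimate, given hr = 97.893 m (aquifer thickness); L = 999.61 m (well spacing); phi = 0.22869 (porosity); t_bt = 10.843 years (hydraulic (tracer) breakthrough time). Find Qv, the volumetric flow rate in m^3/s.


Qv = pi*hr*phi*L^2 / (3*t_bt*365.25*86400)
Qv = pi*97.893*0.22869*999.61^2 / (3*10.843*365.25*86400)
Qv = 0.068460 m^3/s


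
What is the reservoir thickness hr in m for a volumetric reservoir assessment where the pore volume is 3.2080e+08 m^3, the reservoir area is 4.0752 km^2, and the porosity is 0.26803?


hr = Vp / (A * 1e6 * phi)
hr = 3.2080e+08 / (4.0752 * 1e6 * 0.26803)
hr = 293.70 m
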